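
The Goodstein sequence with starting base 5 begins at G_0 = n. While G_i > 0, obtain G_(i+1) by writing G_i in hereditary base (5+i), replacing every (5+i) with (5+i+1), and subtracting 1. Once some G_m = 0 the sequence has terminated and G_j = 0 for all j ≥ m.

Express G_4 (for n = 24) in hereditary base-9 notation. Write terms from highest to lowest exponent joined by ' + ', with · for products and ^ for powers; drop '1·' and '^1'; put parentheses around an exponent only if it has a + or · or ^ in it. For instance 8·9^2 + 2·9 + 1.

4·9

i=0: 24 = 4·5 + 4 (b=5); 5→6: 4·6 + 4 = 28; 28−1 = 27
i=1: 27 = 4·6 + 3 (b=6); 6→7: 4·7 + 3 = 31; 31−1 = 30
i=2: 30 = 4·7 + 2 (b=7); 7→8: 4·8 + 2 = 34; 34−1 = 33
i=3: 33 = 4·8 + 1 (b=8); 8→9: 4·9 + 1 = 37; 37−1 = 36
i=4: 36 = 4·9 (b=9); 9→10: 4·10 = 40; 40−1 = 39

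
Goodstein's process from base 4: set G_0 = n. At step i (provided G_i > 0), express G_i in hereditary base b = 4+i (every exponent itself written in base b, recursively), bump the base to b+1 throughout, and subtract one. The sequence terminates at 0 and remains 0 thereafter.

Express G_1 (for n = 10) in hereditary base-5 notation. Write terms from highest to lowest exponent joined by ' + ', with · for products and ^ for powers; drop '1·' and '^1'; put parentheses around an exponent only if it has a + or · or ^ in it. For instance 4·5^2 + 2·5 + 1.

(0) 10|_4 = 2·4 + 2 ↦ 2·5 + 2|_5 = 12 ⇒ 11
(1) 11|_5 = 2·5 + 1 ↦ 2·6 + 1|_6 = 13 ⇒ 12

2·5 + 1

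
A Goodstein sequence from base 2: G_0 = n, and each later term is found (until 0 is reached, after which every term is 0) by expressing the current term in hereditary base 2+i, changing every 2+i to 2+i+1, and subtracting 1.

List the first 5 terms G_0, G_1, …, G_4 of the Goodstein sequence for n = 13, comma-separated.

G_0=13  [base 2] 2^(2 + 1) + 2^2 + 1  →[2↦3]→  3^(3 + 1) + 3^3 + 1 = 109  −1 ⇒ G_1=108
G_1=108  [base 3] 3^(3 + 1) + 3^3  →[3↦4]→  4^(4 + 1) + 4^4 = 1280  −1 ⇒ G_2=1279
G_2=1279  [base 4] 4^(4 + 1) + 3·4^3 + 3·4^2 + 3·4 + 3  →[4↦5]→  5^(5 + 1) + 3·5^3 + 3·5^2 + 3·5 + 3 = 16093  −1 ⇒ G_3=16092
G_3=16092  [base 5] 5^(5 + 1) + 3·5^3 + 3·5^2 + 3·5 + 2  →[5↦6]→  6^(6 + 1) + 3·6^3 + 3·6^2 + 3·6 + 2 = 280712  −1 ⇒ G_4=280711

13, 108, 1279, 16092, 280711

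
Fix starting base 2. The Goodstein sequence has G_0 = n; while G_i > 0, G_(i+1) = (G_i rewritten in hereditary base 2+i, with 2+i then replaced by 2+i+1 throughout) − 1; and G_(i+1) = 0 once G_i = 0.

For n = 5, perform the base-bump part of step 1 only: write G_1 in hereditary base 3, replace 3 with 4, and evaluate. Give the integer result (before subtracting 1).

256

5 —HB2→ 2^2 + 1 —bump→ 3^3 + 1 = 28 —(−1)→ 27
27 —HB3→ 3^3 —bump→ 4^4 = 256 —(−1)→ 255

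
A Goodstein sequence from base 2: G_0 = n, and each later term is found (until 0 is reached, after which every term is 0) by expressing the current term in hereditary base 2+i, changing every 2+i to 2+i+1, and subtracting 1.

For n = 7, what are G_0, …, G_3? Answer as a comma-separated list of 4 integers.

base 2: 7 = 2^2 + 2 + 1; at 3: 3^3 + 3 + 1 = 31; next = 30
base 3: 30 = 3^3 + 3; at 4: 4^4 + 4 = 260; next = 259
base 4: 259 = 4^4 + 3; at 5: 5^5 + 3 = 3128; next = 3127

7, 30, 259, 3127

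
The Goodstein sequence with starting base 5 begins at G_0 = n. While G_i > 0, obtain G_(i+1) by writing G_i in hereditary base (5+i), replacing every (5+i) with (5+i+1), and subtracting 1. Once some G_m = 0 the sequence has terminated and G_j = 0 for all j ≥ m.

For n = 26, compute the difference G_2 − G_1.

(0) 26|_5 = 5^2 + 1 ↦ 6^2 + 1|_6 = 37 ⇒ 36
(1) 36|_6 = 6^2 ↦ 7^2|_7 = 49 ⇒ 48

12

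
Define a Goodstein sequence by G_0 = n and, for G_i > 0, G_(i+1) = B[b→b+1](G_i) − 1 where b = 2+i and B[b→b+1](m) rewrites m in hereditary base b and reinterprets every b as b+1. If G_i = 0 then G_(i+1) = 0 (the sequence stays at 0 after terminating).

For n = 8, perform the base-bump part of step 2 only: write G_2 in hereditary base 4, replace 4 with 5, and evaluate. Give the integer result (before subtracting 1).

6311

i=0: 8 = 2^(2 + 1) (b=2); 2→3: 3^(3 + 1) = 81; 81−1 = 80
i=1: 80 = 2·3^3 + 2·3^2 + 2·3 + 2 (b=3); 3→4: 2·4^4 + 2·4^2 + 2·4 + 2 = 554; 554−1 = 553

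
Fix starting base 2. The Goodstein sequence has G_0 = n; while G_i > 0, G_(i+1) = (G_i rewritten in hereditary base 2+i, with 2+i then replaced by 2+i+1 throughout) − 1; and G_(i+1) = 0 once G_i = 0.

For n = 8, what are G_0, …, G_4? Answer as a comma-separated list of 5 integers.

G_0=8  [base 2] 2^(2 + 1)  →[2↦3]→  3^(3 + 1) = 81  −1 ⇒ G_1=80
G_1=80  [base 3] 2·3^3 + 2·3^2 + 2·3 + 2  →[3↦4]→  2·4^4 + 2·4^2 + 2·4 + 2 = 554  −1 ⇒ G_2=553
G_2=553  [base 4] 2·4^4 + 2·4^2 + 2·4 + 1  →[4↦5]→  2·5^5 + 2·5^2 + 2·5 + 1 = 6311  −1 ⇒ G_3=6310
G_3=6310  [base 5] 2·5^5 + 2·5^2 + 2·5  →[5↦6]→  2·6^6 + 2·6^2 + 2·6 = 93396  −1 ⇒ G_4=93395

8, 80, 553, 6310, 93395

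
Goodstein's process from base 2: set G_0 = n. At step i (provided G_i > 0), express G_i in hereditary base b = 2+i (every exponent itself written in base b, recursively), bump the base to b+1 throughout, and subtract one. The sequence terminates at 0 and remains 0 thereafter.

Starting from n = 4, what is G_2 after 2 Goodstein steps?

41

(0) 4|_2 = 2^2 ↦ 3^3|_3 = 27 ⇒ 26
(1) 26|_3 = 2·3^2 + 2·3 + 2 ↦ 2·4^2 + 2·4 + 2|_4 = 42 ⇒ 41
(2) 41|_4 = 2·4^2 + 2·4 + 1 ↦ 2·5^2 + 2·5 + 1|_5 = 61 ⇒ 60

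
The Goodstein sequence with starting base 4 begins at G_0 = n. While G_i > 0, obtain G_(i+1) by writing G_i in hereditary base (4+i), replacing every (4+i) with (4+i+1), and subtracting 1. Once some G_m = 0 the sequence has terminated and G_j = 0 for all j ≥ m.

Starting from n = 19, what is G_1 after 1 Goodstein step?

G_0=19  [base 4] 4^2 + 3  →[4↦5]→  5^2 + 3 = 28  −1 ⇒ G_1=27
G_1=27  [base 5] 5^2 + 2  →[5↦6]→  6^2 + 2 = 38  −1 ⇒ G_2=37

27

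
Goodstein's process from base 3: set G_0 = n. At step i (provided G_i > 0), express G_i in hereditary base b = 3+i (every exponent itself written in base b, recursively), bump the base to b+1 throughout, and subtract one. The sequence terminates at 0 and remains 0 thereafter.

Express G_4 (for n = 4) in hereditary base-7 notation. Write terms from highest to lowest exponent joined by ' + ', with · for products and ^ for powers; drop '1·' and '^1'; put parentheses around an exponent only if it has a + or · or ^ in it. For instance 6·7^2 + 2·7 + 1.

step 0: 4 = 3 + 1; sub 4 for 3: 4 + 1; = 5; G_1 = 5−1 = 4
step 1: 4 = 4; sub 5 for 4: 5; = 5; G_2 = 5−1 = 4
step 2: 4 = 4; sub 6 for 5: 4; = 4; G_3 = 4−1 = 3
step 3: 3 = 3; sub 7 for 6: 3; = 3; G_4 = 3−1 = 2
step 4: 2 = 2; sub 8 for 7: 2; = 2; G_5 = 2−1 = 1

2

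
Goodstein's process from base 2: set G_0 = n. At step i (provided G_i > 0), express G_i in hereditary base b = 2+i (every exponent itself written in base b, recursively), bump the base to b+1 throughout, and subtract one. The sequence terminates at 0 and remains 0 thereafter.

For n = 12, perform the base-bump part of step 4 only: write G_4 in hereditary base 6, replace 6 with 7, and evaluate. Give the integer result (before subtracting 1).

i=0: 12 = 2^(2 + 1) + 2^2 (b=2); 2→3: 3^(3 + 1) + 3^3 = 108; 108−1 = 107
i=1: 107 = 3^(3 + 1) + 2·3^2 + 2·3 + 2 (b=3); 3→4: 4^(4 + 1) + 2·4^2 + 2·4 + 2 = 1066; 1066−1 = 1065
i=2: 1065 = 4^(4 + 1) + 2·4^2 + 2·4 + 1 (b=4); 4→5: 5^(5 + 1) + 2·5^2 + 2·5 + 1 = 15686; 15686−1 = 15685
i=3: 15685 = 5^(5 + 1) + 2·5^2 + 2·5 (b=5); 5→6: 6^(6 + 1) + 2·6^2 + 2·6 = 280020; 280020−1 = 280019
i=4: 280019 = 6^(6 + 1) + 2·6^2 + 6 + 5 (b=6); 6→7: 7^(7 + 1) + 2·7^2 + 7 + 5 = 5764911; 5764911−1 = 5764910

5764911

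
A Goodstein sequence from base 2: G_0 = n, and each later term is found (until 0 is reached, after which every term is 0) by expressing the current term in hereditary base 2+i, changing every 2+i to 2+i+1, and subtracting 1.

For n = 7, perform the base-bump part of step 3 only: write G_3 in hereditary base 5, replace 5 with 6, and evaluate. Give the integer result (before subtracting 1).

46658

[0] 7 ≡ 2^2 + 2 + 1 (base 2). Lift 3: 31. −1: 30.
[1] 30 ≡ 3^3 + 3 (base 3). Lift 4: 260. −1: 259.
[2] 259 ≡ 4^4 + 3 (base 4). Lift 5: 3128. −1: 3127.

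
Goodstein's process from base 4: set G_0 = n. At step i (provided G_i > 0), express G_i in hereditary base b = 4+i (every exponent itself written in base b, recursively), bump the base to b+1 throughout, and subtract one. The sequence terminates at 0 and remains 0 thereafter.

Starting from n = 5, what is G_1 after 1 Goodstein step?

5

(0) 5|_4 = 4 + 1 ↦ 5 + 1|_5 = 6 ⇒ 5
(1) 5|_5 = 5 ↦ 6|_6 = 6 ⇒ 5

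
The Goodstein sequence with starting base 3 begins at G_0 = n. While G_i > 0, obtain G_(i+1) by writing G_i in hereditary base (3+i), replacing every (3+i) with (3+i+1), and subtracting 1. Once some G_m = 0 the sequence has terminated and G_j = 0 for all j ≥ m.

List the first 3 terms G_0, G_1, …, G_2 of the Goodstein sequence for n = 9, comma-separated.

9 —HB3→ 3^2 —bump→ 4^2 = 16 —(−1)→ 15
15 —HB4→ 3·4 + 3 —bump→ 3·5 + 3 = 18 —(−1)→ 17

9, 15, 17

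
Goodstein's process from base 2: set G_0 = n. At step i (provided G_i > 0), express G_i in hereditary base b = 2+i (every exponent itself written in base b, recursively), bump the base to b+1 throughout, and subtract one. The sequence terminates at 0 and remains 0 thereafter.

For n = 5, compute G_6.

1751

(0) 5|_2 = 2^2 + 1 ↦ 3^3 + 1|_3 = 28 ⇒ 27
(1) 27|_3 = 3^3 ↦ 4^4|_4 = 256 ⇒ 255
(2) 255|_4 = 3·4^3 + 3·4^2 + 3·4 + 3 ↦ 3·5^3 + 3·5^2 + 3·5 + 3|_5 = 468 ⇒ 467
(3) 467|_5 = 3·5^3 + 3·5^2 + 3·5 + 2 ↦ 3·6^3 + 3·6^2 + 3·6 + 2|_6 = 776 ⇒ 775
(4) 775|_6 = 3·6^3 + 3·6^2 + 3·6 + 1 ↦ 3·7^3 + 3·7^2 + 3·7 + 1|_7 = 1198 ⇒ 1197
(5) 1197|_7 = 3·7^3 + 3·7^2 + 3·7 ↦ 3·8^3 + 3·8^2 + 3·8|_8 = 1752 ⇒ 1751
(6) 1751|_8 = 3·8^3 + 3·8^2 + 2·8 + 7 ↦ 3·9^3 + 3·9^2 + 2·9 + 7|_9 = 2455 ⇒ 2454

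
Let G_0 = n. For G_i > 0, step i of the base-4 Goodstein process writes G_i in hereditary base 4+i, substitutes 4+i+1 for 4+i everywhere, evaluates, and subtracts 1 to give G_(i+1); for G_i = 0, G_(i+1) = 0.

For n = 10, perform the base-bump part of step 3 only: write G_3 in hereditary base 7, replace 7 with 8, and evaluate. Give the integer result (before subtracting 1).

base 4: 10 = 2·4 + 2; at 5: 2·5 + 2 = 12; next = 11
base 5: 11 = 2·5 + 1; at 6: 2·6 + 1 = 13; next = 12
base 6: 12 = 2·6; at 7: 2·7 = 14; next = 13
base 7: 13 = 7 + 6; at 8: 8 + 6 = 14; next = 13

14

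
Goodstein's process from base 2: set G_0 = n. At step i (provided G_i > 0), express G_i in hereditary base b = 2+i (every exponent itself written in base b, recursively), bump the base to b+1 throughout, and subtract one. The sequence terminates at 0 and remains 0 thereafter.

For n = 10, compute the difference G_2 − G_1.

942

base 2: 10 = 2^(2 + 1) + 2; at 3: 3^(3 + 1) + 3 = 84; next = 83
base 3: 83 = 3^(3 + 1) + 2; at 4: 4^(4 + 1) + 2 = 1026; next = 1025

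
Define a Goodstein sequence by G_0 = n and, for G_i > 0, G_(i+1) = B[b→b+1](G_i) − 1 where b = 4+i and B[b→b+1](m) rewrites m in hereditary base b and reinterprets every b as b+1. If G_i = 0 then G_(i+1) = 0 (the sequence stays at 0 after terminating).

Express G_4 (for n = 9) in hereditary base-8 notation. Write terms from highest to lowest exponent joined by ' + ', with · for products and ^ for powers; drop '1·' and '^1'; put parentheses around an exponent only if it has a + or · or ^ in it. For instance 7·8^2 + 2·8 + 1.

8 + 3

(0) 9|_4 = 2·4 + 1 ↦ 2·5 + 1|_5 = 11 ⇒ 10
(1) 10|_5 = 2·5 ↦ 2·6|_6 = 12 ⇒ 11
(2) 11|_6 = 6 + 5 ↦ 7 + 5|_7 = 12 ⇒ 11
(3) 11|_7 = 7 + 4 ↦ 8 + 4|_8 = 12 ⇒ 11
(4) 11|_8 = 8 + 3 ↦ 9 + 3|_9 = 12 ⇒ 11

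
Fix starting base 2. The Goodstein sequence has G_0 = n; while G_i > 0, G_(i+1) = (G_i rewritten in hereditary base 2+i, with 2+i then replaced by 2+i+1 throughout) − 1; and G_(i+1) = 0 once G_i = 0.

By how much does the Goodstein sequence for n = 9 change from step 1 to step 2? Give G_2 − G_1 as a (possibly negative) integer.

942

step 0: 9 = 2^(2 + 1) + 1; sub 3 for 2: 3^(3 + 1) + 1; = 82; G_1 = 82−1 = 81
step 1: 81 = 3^(3 + 1); sub 4 for 3: 4^(4 + 1); = 1024; G_2 = 1024−1 = 1023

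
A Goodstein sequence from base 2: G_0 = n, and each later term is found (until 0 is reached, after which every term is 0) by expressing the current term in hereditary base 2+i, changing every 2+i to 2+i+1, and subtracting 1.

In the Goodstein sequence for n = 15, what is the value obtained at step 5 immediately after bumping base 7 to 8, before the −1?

i=0: 15 = 2^(2 + 1) + 2^2 + 2 + 1 (b=2); 2→3: 3^(3 + 1) + 3^3 + 3 + 1 = 112; 112−1 = 111
i=1: 111 = 3^(3 + 1) + 3^3 + 3 (b=3); 3→4: 4^(4 + 1) + 4^4 + 4 = 1284; 1284−1 = 1283
i=2: 1283 = 4^(4 + 1) + 4^4 + 3 (b=4); 4→5: 5^(5 + 1) + 5^5 + 3 = 18753; 18753−1 = 18752
i=3: 18752 = 5^(5 + 1) + 5^5 + 2 (b=5); 5→6: 6^(6 + 1) + 6^6 + 2 = 326594; 326594−1 = 326593
i=4: 326593 = 6^(6 + 1) + 6^6 + 1 (b=6); 6→7: 7^(7 + 1) + 7^7 + 1 = 6588345; 6588345−1 = 6588344
i=5: 6588344 = 7^(7 + 1) + 7^7 (b=7); 7→8: 8^(8 + 1) + 8^8 = 150994944; 150994944−1 = 150994943

150994944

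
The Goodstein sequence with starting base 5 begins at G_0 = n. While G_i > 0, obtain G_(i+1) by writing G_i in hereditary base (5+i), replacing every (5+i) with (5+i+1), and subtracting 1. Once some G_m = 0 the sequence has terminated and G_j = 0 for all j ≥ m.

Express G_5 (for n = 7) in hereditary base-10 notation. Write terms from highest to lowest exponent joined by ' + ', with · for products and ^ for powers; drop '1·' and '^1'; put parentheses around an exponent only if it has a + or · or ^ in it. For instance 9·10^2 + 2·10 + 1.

i=0: 7 = 5 + 2 (b=5); 5→6: 6 + 2 = 8; 8−1 = 7
i=1: 7 = 6 + 1 (b=6); 6→7: 7 + 1 = 8; 8−1 = 7
i=2: 7 = 7 (b=7); 7→8: 8 = 8; 8−1 = 7
i=3: 7 = 7 (b=8); 8→9: 7 = 7; 7−1 = 6
i=4: 6 = 6 (b=9); 9→10: 6 = 6; 6−1 = 5
i=5: 5 = 5 (b=10); 10→11: 5 = 5; 5−1 = 4

5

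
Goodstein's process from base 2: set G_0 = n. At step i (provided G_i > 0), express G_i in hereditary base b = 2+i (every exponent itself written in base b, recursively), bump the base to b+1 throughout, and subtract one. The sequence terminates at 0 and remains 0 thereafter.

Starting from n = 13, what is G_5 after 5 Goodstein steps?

[0] 13 ≡ 2^(2 + 1) + 2^2 + 1 (base 2). Lift 3: 109. −1: 108.
[1] 108 ≡ 3^(3 + 1) + 3^3 (base 3). Lift 4: 1280. −1: 1279.
[2] 1279 ≡ 4^(4 + 1) + 3·4^3 + 3·4^2 + 3·4 + 3 (base 4). Lift 5: 16093. −1: 16092.
[3] 16092 ≡ 5^(5 + 1) + 3·5^3 + 3·5^2 + 3·5 + 2 (base 5). Lift 6: 280712. −1: 280711.
[4] 280711 ≡ 6^(6 + 1) + 3·6^3 + 3·6^2 + 3·6 + 1 (base 6). Lift 7: 5765999. −1: 5765998.
[5] 5765998 ≡ 7^(7 + 1) + 3·7^3 + 3·7^2 + 3·7 (base 7). Lift 8: 134219480. −1: 134219479.

5765998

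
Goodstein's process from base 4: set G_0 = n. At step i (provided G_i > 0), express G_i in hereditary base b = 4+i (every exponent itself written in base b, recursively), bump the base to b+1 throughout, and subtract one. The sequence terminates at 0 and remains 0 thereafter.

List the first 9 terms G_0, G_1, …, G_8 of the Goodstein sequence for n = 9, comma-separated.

G_0=9  [base 4] 2·4 + 1  →[4↦5]→  2·5 + 1 = 11  −1 ⇒ G_1=10
G_1=10  [base 5] 2·5  →[5↦6]→  2·6 = 12  −1 ⇒ G_2=11
G_2=11  [base 6] 6 + 5  →[6↦7]→  7 + 5 = 12  −1 ⇒ G_3=11
G_3=11  [base 7] 7 + 4  →[7↦8]→  8 + 4 = 12  −1 ⇒ G_4=11
G_4=11  [base 8] 8 + 3  →[8↦9]→  9 + 3 = 12  −1 ⇒ G_5=11
G_5=11  [base 9] 9 + 2  →[9↦10]→  10 + 2 = 12  −1 ⇒ G_6=11
G_6=11  [base 10] 10 + 1  →[10↦11]→  11 + 1 = 12  −1 ⇒ G_7=11
G_7=11  [base 11] 11  →[11↦12]→  12 = 12  −1 ⇒ G_8=11

9, 10, 11, 11, 11, 11, 11, 11, 11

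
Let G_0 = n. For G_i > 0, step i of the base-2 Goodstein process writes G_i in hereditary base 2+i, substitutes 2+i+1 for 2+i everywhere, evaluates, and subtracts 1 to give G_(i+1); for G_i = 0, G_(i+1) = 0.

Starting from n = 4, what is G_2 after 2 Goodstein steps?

[0] 4 ≡ 2^2 (base 2). Lift 3: 27. −1: 26.
[1] 26 ≡ 2·3^2 + 2·3 + 2 (base 3). Lift 4: 42. −1: 41.
[2] 41 ≡ 2·4^2 + 2·4 + 1 (base 4). Lift 5: 61. −1: 60.

41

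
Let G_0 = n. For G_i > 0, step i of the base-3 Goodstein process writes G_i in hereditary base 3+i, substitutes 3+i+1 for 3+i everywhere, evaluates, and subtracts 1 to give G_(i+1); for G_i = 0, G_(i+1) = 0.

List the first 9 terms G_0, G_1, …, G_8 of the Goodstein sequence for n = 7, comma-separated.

7, 8, 9, 9, 9, 9, 9, 9, 8

i=0: 7 = 2·3 + 1 (b=3); 3→4: 2·4 + 1 = 9; 9−1 = 8
i=1: 8 = 2·4 (b=4); 4→5: 2·5 = 10; 10−1 = 9
i=2: 9 = 5 + 4 (b=5); 5→6: 6 + 4 = 10; 10−1 = 9
i=3: 9 = 6 + 3 (b=6); 6→7: 7 + 3 = 10; 10−1 = 9
i=4: 9 = 7 + 2 (b=7); 7→8: 8 + 2 = 10; 10−1 = 9
i=5: 9 = 8 + 1 (b=8); 8→9: 9 + 1 = 10; 10−1 = 9
i=6: 9 = 9 (b=9); 9→10: 10 = 10; 10−1 = 9
i=7: 9 = 9 (b=10); 10→11: 9 = 9; 9−1 = 8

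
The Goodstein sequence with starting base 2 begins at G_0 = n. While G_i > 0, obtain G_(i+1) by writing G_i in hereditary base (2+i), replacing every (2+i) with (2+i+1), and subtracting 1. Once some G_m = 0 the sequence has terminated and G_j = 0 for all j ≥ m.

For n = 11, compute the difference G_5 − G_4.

G_0 = 11. HB_2(11) = 2^(2 + 1) + 2 + 1. Bump = 85. G_1 = 84.
G_1 = 84. HB_3(84) = 3^(3 + 1) + 3. Bump = 1028. G_2 = 1027.
G_2 = 1027. HB_4(1027) = 4^(4 + 1) + 3. Bump = 15628. G_3 = 15627.
G_3 = 15627. HB_5(15627) = 5^(5 + 1) + 2. Bump = 279938. G_4 = 279937.
G_4 = 279937. HB_6(279937) = 6^(6 + 1) + 1. Bump = 5764802. G_5 = 5764801.

5484864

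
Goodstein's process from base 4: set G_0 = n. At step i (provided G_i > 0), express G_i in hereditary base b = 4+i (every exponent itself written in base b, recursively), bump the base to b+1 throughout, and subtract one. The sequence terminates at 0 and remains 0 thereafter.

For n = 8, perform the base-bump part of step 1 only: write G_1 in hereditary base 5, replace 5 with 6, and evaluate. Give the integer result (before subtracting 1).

10

G_0 = 8. HB_4(8) = 2·4. Bump = 10. G_1 = 9.
G_1 = 9. HB_5(9) = 5 + 4. Bump = 10. G_2 = 9.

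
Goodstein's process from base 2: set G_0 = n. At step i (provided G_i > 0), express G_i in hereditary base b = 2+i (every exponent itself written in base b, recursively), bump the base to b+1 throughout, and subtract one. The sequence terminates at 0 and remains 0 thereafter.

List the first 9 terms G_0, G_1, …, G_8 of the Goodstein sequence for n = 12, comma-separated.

12, 107, 1065, 15685, 280019, 5764910, 134217867, 3486784574, 100000000211

12 —HB2→ 2^(2 + 1) + 2^2 —bump→ 3^(3 + 1) + 3^3 = 108 —(−1)→ 107
107 —HB3→ 3^(3 + 1) + 2·3^2 + 2·3 + 2 —bump→ 4^(4 + 1) + 2·4^2 + 2·4 + 2 = 1066 —(−1)→ 1065
1065 —HB4→ 4^(4 + 1) + 2·4^2 + 2·4 + 1 —bump→ 5^(5 + 1) + 2·5^2 + 2·5 + 1 = 15686 —(−1)→ 15685
15685 —HB5→ 5^(5 + 1) + 2·5^2 + 2·5 —bump→ 6^(6 + 1) + 2·6^2 + 2·6 = 280020 —(−1)→ 280019
280019 —HB6→ 6^(6 + 1) + 2·6^2 + 6 + 5 —bump→ 7^(7 + 1) + 2·7^2 + 7 + 5 = 5764911 —(−1)→ 5764910
5764910 —HB7→ 7^(7 + 1) + 2·7^2 + 7 + 4 —bump→ 8^(8 + 1) + 2·8^2 + 8 + 4 = 134217868 —(−1)→ 134217867
134217867 —HB8→ 8^(8 + 1) + 2·8^2 + 8 + 3 —bump→ 9^(9 + 1) + 2·9^2 + 9 + 3 = 3486784575 —(−1)→ 3486784574
3486784574 —HB9→ 9^(9 + 1) + 2·9^2 + 9 + 2 —bump→ 10^(10 + 1) + 2·10^2 + 10 + 2 = 100000000212 —(−1)→ 100000000211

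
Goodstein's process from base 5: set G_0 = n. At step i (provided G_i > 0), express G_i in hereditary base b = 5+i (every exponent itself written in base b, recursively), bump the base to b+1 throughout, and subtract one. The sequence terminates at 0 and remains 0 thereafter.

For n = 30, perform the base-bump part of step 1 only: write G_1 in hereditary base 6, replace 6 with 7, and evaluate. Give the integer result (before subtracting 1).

[0] 30 ≡ 5^2 + 5 (base 5). Lift 6: 42. −1: 41.
[1] 41 ≡ 6^2 + 5 (base 6). Lift 7: 54. −1: 53.

54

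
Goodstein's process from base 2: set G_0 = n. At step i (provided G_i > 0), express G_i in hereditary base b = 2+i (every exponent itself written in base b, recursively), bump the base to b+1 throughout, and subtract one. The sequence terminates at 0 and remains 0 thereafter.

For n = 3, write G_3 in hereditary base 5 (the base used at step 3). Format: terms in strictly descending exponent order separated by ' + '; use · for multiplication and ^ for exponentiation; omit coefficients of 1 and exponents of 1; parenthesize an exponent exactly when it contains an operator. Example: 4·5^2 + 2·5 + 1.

step 0: 3 = 2 + 1; sub 3 for 2: 3 + 1; = 4; G_1 = 4−1 = 3
step 1: 3 = 3; sub 4 for 3: 4; = 4; G_2 = 4−1 = 3
step 2: 3 = 3; sub 5 for 4: 3; = 3; G_3 = 3−1 = 2
step 3: 2 = 2; sub 6 for 5: 2; = 2; G_4 = 2−1 = 1

2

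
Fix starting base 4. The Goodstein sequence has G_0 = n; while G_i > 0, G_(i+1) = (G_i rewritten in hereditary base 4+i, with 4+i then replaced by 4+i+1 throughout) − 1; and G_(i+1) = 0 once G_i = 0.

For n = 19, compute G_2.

G_0 = 19. HB_4(19) = 4^2 + 3. Bump = 28. G_1 = 27.
G_1 = 27. HB_5(27) = 5^2 + 2. Bump = 38. G_2 = 37.
G_2 = 37. HB_6(37) = 6^2 + 1. Bump = 50. G_3 = 49.

37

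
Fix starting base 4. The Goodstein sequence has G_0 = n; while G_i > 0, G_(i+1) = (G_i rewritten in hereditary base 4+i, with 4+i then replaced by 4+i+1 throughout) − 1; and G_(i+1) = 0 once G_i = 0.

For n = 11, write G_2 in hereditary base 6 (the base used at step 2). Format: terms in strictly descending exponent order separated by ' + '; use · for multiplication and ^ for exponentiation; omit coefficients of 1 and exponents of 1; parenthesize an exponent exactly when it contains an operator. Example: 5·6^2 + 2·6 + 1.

2·6 + 1

G_0=11  [base 4] 2·4 + 3  →[4↦5]→  2·5 + 3 = 13  −1 ⇒ G_1=12
G_1=12  [base 5] 2·5 + 2  →[5↦6]→  2·6 + 2 = 14  −1 ⇒ G_2=13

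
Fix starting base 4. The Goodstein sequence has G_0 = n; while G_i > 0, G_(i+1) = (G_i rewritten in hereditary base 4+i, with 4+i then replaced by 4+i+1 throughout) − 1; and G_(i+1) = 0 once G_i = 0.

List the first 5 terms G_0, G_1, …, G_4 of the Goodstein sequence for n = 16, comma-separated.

G_0 = 16. HB_4(16) = 4^2. Bump = 25. G_1 = 24.
G_1 = 24. HB_5(24) = 4·5 + 4. Bump = 28. G_2 = 27.
G_2 = 27. HB_6(27) = 4·6 + 3. Bump = 31. G_3 = 30.
G_3 = 30. HB_7(30) = 4·7 + 2. Bump = 34. G_4 = 33.

16, 24, 27, 30, 33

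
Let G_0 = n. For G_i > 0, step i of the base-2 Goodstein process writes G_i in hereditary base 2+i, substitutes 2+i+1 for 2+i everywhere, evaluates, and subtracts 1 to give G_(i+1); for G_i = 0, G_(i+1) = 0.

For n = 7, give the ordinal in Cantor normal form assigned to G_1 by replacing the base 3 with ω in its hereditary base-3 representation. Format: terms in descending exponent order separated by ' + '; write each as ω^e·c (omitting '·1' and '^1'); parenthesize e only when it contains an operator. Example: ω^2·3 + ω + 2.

(0) 7|_2 = 2^2 + 2 + 1 ↦ 3^3 + 3 + 1|_3 = 31 ⇒ 30
(1) 30|_3 = 3^3 + 3 ↦ 4^4 + 4|_4 = 260 ⇒ 259

ω^ω + ω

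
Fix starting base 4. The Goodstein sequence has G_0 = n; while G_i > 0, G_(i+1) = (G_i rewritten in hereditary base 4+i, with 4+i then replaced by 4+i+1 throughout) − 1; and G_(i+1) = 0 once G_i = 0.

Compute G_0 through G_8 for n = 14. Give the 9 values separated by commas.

(0) 14|_4 = 3·4 + 2 ↦ 3·5 + 2|_5 = 17 ⇒ 16
(1) 16|_5 = 3·5 + 1 ↦ 3·6 + 1|_6 = 19 ⇒ 18
(2) 18|_6 = 3·6 ↦ 3·7|_7 = 21 ⇒ 20
(3) 20|_7 = 2·7 + 6 ↦ 2·8 + 6|_8 = 22 ⇒ 21
(4) 21|_8 = 2·8 + 5 ↦ 2·9 + 5|_9 = 23 ⇒ 22
(5) 22|_9 = 2·9 + 4 ↦ 2·10 + 4|_10 = 24 ⇒ 23
(6) 23|_10 = 2·10 + 3 ↦ 2·11 + 3|_11 = 25 ⇒ 24
(7) 24|_11 = 2·11 + 2 ↦ 2·12 + 2|_12 = 26 ⇒ 25

14, 16, 18, 20, 21, 22, 23, 24, 25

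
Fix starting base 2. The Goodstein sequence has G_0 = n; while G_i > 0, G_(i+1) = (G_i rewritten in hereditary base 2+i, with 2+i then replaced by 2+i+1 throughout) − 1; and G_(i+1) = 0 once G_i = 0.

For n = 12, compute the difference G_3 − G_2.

14620

G_0=12  [base 2] 2^(2 + 1) + 2^2  →[2↦3]→  3^(3 + 1) + 3^3 = 108  −1 ⇒ G_1=107
G_1=107  [base 3] 3^(3 + 1) + 2·3^2 + 2·3 + 2  →[3↦4]→  4^(4 + 1) + 2·4^2 + 2·4 + 2 = 1066  −1 ⇒ G_2=1065
G_2=1065  [base 4] 4^(4 + 1) + 2·4^2 + 2·4 + 1  →[4↦5]→  5^(5 + 1) + 2·5^2 + 2·5 + 1 = 15686  −1 ⇒ G_3=15685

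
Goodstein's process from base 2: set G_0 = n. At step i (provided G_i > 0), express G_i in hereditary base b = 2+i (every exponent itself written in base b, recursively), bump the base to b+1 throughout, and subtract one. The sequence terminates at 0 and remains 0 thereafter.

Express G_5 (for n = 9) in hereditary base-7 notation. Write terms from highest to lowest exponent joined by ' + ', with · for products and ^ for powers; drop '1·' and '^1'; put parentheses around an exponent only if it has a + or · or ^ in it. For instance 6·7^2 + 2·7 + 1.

3·7^7 + 3·7^3 + 3·7^2 + 3·7

base 2: 9 = 2^(2 + 1) + 1; at 3: 3^(3 + 1) + 1 = 82; next = 81
base 3: 81 = 3^(3 + 1); at 4: 4^(4 + 1) = 1024; next = 1023
base 4: 1023 = 3·4^4 + 3·4^3 + 3·4^2 + 3·4 + 3; at 5: 3·5^5 + 3·5^3 + 3·5^2 + 3·5 + 3 = 9843; next = 9842
base 5: 9842 = 3·5^5 + 3·5^3 + 3·5^2 + 3·5 + 2; at 6: 3·6^6 + 3·6^3 + 3·6^2 + 3·6 + 2 = 140744; next = 140743
base 6: 140743 = 3·6^6 + 3·6^3 + 3·6^2 + 3·6 + 1; at 7: 3·7^7 + 3·7^3 + 3·7^2 + 3·7 + 1 = 2471827; next = 2471826
base 7: 2471826 = 3·7^7 + 3·7^3 + 3·7^2 + 3·7; at 8: 3·8^8 + 3·8^3 + 3·8^2 + 3·8 = 50333400; next = 50333399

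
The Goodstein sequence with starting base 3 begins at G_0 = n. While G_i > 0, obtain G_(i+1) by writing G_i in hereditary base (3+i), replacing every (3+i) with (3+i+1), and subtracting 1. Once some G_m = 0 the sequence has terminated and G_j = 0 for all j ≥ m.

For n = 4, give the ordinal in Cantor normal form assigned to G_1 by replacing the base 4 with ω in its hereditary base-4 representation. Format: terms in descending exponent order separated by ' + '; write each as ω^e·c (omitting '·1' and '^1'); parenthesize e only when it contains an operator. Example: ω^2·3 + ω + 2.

ω

G_0 = 4. HB_3(4) = 3 + 1. Bump = 5. G_1 = 4.
G_1 = 4. HB_4(4) = 4. Bump = 5. G_2 = 4.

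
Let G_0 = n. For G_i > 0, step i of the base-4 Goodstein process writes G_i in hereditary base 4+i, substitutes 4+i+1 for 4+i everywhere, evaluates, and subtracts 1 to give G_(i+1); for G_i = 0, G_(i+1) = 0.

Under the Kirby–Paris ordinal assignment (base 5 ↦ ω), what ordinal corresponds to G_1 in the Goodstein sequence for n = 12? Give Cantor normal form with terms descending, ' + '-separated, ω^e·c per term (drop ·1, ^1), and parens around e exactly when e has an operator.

12 —HB4→ 3·4 —bump→ 3·5 = 15 —(−1)→ 14
14 —HB5→ 2·5 + 4 —bump→ 2·6 + 4 = 16 —(−1)→ 15

ω·2 + 4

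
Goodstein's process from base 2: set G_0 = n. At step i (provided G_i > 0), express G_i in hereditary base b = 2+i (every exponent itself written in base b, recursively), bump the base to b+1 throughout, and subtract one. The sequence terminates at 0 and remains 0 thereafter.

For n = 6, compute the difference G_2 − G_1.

228

G_0=6  [base 2] 2^2 + 2  →[2↦3]→  3^3 + 3 = 30  −1 ⇒ G_1=29
G_1=29  [base 3] 3^3 + 2  →[3↦4]→  4^4 + 2 = 258  −1 ⇒ G_2=257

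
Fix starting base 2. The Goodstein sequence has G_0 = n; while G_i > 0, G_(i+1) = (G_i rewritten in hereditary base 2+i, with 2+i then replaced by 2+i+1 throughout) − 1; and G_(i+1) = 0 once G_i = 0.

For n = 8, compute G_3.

6310

i=0: 8 = 2^(2 + 1) (b=2); 2→3: 3^(3 + 1) = 81; 81−1 = 80
i=1: 80 = 2·3^3 + 2·3^2 + 2·3 + 2 (b=3); 3→4: 2·4^4 + 2·4^2 + 2·4 + 2 = 554; 554−1 = 553
i=2: 553 = 2·4^4 + 2·4^2 + 2·4 + 1 (b=4); 4→5: 2·5^5 + 2·5^2 + 2·5 + 1 = 6311; 6311−1 = 6310
i=3: 6310 = 2·5^5 + 2·5^2 + 2·5 (b=5); 5→6: 2·6^6 + 2·6^2 + 2·6 = 93396; 93396−1 = 93395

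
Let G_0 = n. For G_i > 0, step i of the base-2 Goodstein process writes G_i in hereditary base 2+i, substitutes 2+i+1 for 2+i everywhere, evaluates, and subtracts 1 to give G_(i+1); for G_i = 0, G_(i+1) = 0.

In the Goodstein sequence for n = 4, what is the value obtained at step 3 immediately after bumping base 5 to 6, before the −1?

G_0=4  [base 2] 2^2  →[2↦3]→  3^3 = 27  −1 ⇒ G_1=26
G_1=26  [base 3] 2·3^2 + 2·3 + 2  →[3↦4]→  2·4^2 + 2·4 + 2 = 42  −1 ⇒ G_2=41
G_2=41  [base 4] 2·4^2 + 2·4 + 1  →[4↦5]→  2·5^2 + 2·5 + 1 = 61  −1 ⇒ G_3=60
G_3=60  [base 5] 2·5^2 + 2·5  →[5↦6]→  2·6^2 + 2·6 = 84  −1 ⇒ G_4=83

84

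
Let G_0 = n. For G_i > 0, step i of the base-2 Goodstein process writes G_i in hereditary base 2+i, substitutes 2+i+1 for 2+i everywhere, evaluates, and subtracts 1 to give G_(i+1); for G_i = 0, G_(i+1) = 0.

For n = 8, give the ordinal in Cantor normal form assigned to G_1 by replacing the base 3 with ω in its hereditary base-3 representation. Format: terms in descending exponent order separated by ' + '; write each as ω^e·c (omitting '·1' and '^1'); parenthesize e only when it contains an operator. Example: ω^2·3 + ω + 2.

ω^ω·2 + ω^2·2 + ω·2 + 2

G_0 = 8. HB_2(8) = 2^(2 + 1). Bump = 81. G_1 = 80.
G_1 = 80. HB_3(80) = 2·3^3 + 2·3^2 + 2·3 + 2. Bump = 554. G_2 = 553.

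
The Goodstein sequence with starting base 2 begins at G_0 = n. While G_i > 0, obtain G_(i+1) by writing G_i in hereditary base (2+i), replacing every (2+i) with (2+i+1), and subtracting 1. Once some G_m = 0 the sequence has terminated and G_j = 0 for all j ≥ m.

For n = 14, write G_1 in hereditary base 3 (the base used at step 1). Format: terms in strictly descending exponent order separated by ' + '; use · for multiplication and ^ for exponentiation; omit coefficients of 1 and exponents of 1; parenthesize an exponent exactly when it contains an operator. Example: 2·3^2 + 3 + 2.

3^(3 + 1) + 3^3 + 2

(0) 14|_2 = 2^(2 + 1) + 2^2 + 2 ↦ 3^(3 + 1) + 3^3 + 3|_3 = 111 ⇒ 110
(1) 110|_3 = 3^(3 + 1) + 3^3 + 2 ↦ 4^(4 + 1) + 4^4 + 2|_4 = 1282 ⇒ 1281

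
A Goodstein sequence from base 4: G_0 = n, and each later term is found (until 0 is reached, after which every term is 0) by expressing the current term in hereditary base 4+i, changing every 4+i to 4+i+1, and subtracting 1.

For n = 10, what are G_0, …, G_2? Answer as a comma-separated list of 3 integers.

10, 11, 12

[0] 10 ≡ 2·4 + 2 (base 4). Lift 5: 12. −1: 11.
[1] 11 ≡ 2·5 + 1 (base 5). Lift 6: 13. −1: 12.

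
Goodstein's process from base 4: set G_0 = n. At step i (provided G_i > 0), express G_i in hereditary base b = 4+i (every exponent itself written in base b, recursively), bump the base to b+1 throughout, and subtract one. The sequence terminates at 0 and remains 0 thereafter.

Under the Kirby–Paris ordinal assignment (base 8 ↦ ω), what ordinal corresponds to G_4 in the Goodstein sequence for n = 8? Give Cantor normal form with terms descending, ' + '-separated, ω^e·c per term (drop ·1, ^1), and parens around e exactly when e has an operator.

ω + 1

G_0=8  [base 4] 2·4  →[4↦5]→  2·5 = 10  −1 ⇒ G_1=9
G_1=9  [base 5] 5 + 4  →[5↦6]→  6 + 4 = 10  −1 ⇒ G_2=9
G_2=9  [base 6] 6 + 3  →[6↦7]→  7 + 3 = 10  −1 ⇒ G_3=9
G_3=9  [base 7] 7 + 2  →[7↦8]→  8 + 2 = 10  −1 ⇒ G_4=9
G_4=9  [base 8] 8 + 1  →[8↦9]→  9 + 1 = 10  −1 ⇒ G_5=9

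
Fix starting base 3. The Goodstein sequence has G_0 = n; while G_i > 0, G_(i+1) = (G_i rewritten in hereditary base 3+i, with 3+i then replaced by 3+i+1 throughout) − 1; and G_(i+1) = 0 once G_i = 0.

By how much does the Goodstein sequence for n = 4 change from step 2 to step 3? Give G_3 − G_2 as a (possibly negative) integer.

[0] 4 ≡ 3 + 1 (base 3). Lift 4: 5. −1: 4.
[1] 4 ≡ 4 (base 4). Lift 5: 5. −1: 4.
[2] 4 ≡ 4 (base 5). Lift 6: 4. −1: 3.

-1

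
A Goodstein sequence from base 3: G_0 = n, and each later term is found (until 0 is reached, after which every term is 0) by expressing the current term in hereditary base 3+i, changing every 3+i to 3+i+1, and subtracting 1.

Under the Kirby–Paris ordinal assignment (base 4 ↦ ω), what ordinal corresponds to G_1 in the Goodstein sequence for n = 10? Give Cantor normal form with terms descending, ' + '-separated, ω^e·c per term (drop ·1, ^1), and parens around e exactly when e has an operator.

G_0 = 10. HB_3(10) = 3^2 + 1. Bump = 17. G_1 = 16.
G_1 = 16. HB_4(16) = 4^2. Bump = 25. G_2 = 24.

ω^2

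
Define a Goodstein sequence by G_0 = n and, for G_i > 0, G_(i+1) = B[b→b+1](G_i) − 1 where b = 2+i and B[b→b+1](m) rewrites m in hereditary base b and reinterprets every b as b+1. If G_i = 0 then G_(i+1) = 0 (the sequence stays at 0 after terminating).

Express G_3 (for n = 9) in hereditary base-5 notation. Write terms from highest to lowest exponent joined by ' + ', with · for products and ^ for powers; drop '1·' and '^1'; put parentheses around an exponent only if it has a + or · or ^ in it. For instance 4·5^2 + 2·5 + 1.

G_0=9  [base 2] 2^(2 + 1) + 1  →[2↦3]→  3^(3 + 1) + 1 = 82  −1 ⇒ G_1=81
G_1=81  [base 3] 3^(3 + 1)  →[3↦4]→  4^(4 + 1) = 1024  −1 ⇒ G_2=1023
G_2=1023  [base 4] 3·4^4 + 3·4^3 + 3·4^2 + 3·4 + 3  →[4↦5]→  3·5^5 + 3·5^3 + 3·5^2 + 3·5 + 3 = 9843  −1 ⇒ G_3=9842

3·5^5 + 3·5^3 + 3·5^2 + 3·5 + 2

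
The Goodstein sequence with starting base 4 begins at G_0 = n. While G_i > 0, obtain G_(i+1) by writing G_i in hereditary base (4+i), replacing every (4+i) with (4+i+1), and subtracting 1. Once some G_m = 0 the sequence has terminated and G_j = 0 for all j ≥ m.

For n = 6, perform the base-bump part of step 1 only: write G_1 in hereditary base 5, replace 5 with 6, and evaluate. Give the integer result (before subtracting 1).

6 —HB4→ 4 + 2 —bump→ 5 + 2 = 7 —(−1)→ 6
6 —HB5→ 5 + 1 —bump→ 6 + 1 = 7 —(−1)→ 6

7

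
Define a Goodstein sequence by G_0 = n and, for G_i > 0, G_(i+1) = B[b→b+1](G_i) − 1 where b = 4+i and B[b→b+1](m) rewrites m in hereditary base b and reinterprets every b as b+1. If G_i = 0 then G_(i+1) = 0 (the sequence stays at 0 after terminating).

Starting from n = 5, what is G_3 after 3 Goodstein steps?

G_0=5  [base 4] 4 + 1  →[4↦5]→  5 + 1 = 6  −1 ⇒ G_1=5
G_1=5  [base 5] 5  →[5↦6]→  6 = 6  −1 ⇒ G_2=5
G_2=5  [base 6] 5  →[6↦7]→  5 = 5  −1 ⇒ G_3=4

4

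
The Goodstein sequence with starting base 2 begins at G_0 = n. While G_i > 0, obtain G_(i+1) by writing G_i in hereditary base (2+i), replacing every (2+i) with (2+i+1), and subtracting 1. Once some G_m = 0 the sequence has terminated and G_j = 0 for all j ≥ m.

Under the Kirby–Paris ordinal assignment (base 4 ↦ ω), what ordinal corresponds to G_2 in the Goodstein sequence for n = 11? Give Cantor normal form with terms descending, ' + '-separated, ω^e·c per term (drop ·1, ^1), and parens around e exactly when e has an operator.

G_0 = 11. HB_2(11) = 2^(2 + 1) + 2 + 1. Bump = 85. G_1 = 84.
G_1 = 84. HB_3(84) = 3^(3 + 1) + 3. Bump = 1028. G_2 = 1027.
G_2 = 1027. HB_4(1027) = 4^(4 + 1) + 3. Bump = 15628. G_3 = 15627.

ω^(ω + 1) + 3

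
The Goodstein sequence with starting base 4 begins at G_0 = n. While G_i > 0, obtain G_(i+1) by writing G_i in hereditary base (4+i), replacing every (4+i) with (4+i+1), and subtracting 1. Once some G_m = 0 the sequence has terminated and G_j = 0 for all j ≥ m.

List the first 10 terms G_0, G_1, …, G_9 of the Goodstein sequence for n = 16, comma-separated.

step 0: 16 = 4^2; sub 5 for 4: 5^2; = 25; G_1 = 25−1 = 24
step 1: 24 = 4·5 + 4; sub 6 for 5: 4·6 + 4; = 28; G_2 = 28−1 = 27
step 2: 27 = 4·6 + 3; sub 7 for 6: 4·7 + 3; = 31; G_3 = 31−1 = 30
step 3: 30 = 4·7 + 2; sub 8 for 7: 4·8 + 2; = 34; G_4 = 34−1 = 33
step 4: 33 = 4·8 + 1; sub 9 for 8: 4·9 + 1; = 37; G_5 = 37−1 = 36
step 5: 36 = 4·9; sub 10 for 9: 4·10; = 40; G_6 = 40−1 = 39
step 6: 39 = 3·10 + 9; sub 11 for 10: 3·11 + 9; = 42; G_7 = 42−1 = 41
step 7: 41 = 3·11 + 8; sub 12 for 11: 3·12 + 8; = 44; G_8 = 44−1 = 43
step 8: 43 = 3·12 + 7; sub 13 for 12: 3·13 + 7; = 46; G_9 = 46−1 = 45

16, 24, 27, 30, 33, 36, 39, 41, 43, 45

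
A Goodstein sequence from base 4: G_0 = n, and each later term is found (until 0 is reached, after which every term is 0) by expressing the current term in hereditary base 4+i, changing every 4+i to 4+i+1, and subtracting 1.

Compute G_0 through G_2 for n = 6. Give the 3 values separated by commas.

(0) 6|_4 = 4 + 2 ↦ 5 + 2|_5 = 7 ⇒ 6
(1) 6|_5 = 5 + 1 ↦ 6 + 1|_6 = 7 ⇒ 6

6, 6, 6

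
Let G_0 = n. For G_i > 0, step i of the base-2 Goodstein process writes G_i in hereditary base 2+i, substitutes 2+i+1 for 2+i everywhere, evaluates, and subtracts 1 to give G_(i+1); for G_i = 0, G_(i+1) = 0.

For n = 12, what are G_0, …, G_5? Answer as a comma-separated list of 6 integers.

base 2: 12 = 2^(2 + 1) + 2^2; at 3: 3^(3 + 1) + 3^3 = 108; next = 107
base 3: 107 = 3^(3 + 1) + 2·3^2 + 2·3 + 2; at 4: 4^(4 + 1) + 2·4^2 + 2·4 + 2 = 1066; next = 1065
base 4: 1065 = 4^(4 + 1) + 2·4^2 + 2·4 + 1; at 5: 5^(5 + 1) + 2·5^2 + 2·5 + 1 = 15686; next = 15685
base 5: 15685 = 5^(5 + 1) + 2·5^2 + 2·5; at 6: 6^(6 + 1) + 2·6^2 + 2·6 = 280020; next = 280019
base 6: 280019 = 6^(6 + 1) + 2·6^2 + 6 + 5; at 7: 7^(7 + 1) + 2·7^2 + 7 + 5 = 5764911; next = 5764910

12, 107, 1065, 15685, 280019, 5764910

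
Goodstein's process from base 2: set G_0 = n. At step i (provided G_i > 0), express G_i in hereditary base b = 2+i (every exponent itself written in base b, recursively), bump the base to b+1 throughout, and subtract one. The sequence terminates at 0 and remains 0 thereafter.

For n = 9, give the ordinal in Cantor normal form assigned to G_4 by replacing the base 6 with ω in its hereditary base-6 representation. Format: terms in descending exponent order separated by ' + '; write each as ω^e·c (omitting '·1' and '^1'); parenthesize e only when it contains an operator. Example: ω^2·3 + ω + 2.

ω^ω·3 + ω^3·3 + ω^2·3 + ω·3 + 1

i=0: 9 = 2^(2 + 1) + 1 (b=2); 2→3: 3^(3 + 1) + 1 = 82; 82−1 = 81
i=1: 81 = 3^(3 + 1) (b=3); 3→4: 4^(4 + 1) = 1024; 1024−1 = 1023
i=2: 1023 = 3·4^4 + 3·4^3 + 3·4^2 + 3·4 + 3 (b=4); 4→5: 3·5^5 + 3·5^3 + 3·5^2 + 3·5 + 3 = 9843; 9843−1 = 9842
i=3: 9842 = 3·5^5 + 3·5^3 + 3·5^2 + 3·5 + 2 (b=5); 5→6: 3·6^6 + 3·6^3 + 3·6^2 + 3·6 + 2 = 140744; 140744−1 = 140743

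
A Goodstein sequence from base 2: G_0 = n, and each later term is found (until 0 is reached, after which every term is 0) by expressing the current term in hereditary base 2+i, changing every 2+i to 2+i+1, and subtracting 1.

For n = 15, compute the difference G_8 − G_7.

G_0 = 15. HB_2(15) = 2^(2 + 1) + 2^2 + 2 + 1. Bump = 112. G_1 = 111.
G_1 = 111. HB_3(111) = 3^(3 + 1) + 3^3 + 3. Bump = 1284. G_2 = 1283.
G_2 = 1283. HB_4(1283) = 4^(4 + 1) + 4^4 + 3. Bump = 18753. G_3 = 18752.
G_3 = 18752. HB_5(18752) = 5^(5 + 1) + 5^5 + 2. Bump = 326594. G_4 = 326593.
G_4 = 326593. HB_6(326593) = 6^(6 + 1) + 6^6 + 1. Bump = 6588345. G_5 = 6588344.
G_5 = 6588344. HB_7(6588344) = 7^(7 + 1) + 7^7. Bump = 150994944. G_6 = 150994943.
G_6 = 150994943. HB_8(150994943) = 8^(8 + 1) + 7·8^7 + 7·8^6 + 7·8^5 + 7·8^4 + 7·8^3 + 7·8^2 + 7·8 + 7. Bump = 3524450281. G_7 = 3524450280.
G_7 = 3524450280. HB_9(3524450280) = 9^(9 + 1) + 7·9^7 + 7·9^6 + 7·9^5 + 7·9^4 + 7·9^3 + 7·9^2 + 7·9 + 6. Bump = 100077777776. G_8 = 100077777775.

96553327495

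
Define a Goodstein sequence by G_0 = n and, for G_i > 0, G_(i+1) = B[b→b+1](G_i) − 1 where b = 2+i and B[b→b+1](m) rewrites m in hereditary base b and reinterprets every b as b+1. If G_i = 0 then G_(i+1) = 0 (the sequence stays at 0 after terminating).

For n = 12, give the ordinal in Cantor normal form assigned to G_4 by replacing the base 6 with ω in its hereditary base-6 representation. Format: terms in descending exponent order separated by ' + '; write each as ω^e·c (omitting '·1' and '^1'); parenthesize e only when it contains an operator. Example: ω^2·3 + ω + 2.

ω^(ω + 1) + ω^2·2 + ω + 5

i=0: 12 = 2^(2 + 1) + 2^2 (b=2); 2→3: 3^(3 + 1) + 3^3 = 108; 108−1 = 107
i=1: 107 = 3^(3 + 1) + 2·3^2 + 2·3 + 2 (b=3); 3→4: 4^(4 + 1) + 2·4^2 + 2·4 + 2 = 1066; 1066−1 = 1065
i=2: 1065 = 4^(4 + 1) + 2·4^2 + 2·4 + 1 (b=4); 4→5: 5^(5 + 1) + 2·5^2 + 2·5 + 1 = 15686; 15686−1 = 15685
i=3: 15685 = 5^(5 + 1) + 2·5^2 + 2·5 (b=5); 5→6: 6^(6 + 1) + 2·6^2 + 2·6 = 280020; 280020−1 = 280019
i=4: 280019 = 6^(6 + 1) + 2·6^2 + 6 + 5 (b=6); 6→7: 7^(7 + 1) + 2·7^2 + 7 + 5 = 5764911; 5764911−1 = 5764910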